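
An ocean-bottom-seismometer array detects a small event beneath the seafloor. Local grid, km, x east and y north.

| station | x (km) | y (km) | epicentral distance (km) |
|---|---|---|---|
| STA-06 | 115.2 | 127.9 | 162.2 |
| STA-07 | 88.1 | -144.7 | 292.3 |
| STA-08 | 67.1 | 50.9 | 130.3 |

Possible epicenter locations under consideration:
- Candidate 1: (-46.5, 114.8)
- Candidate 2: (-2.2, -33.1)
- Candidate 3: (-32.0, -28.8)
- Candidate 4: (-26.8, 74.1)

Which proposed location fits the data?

For each candidate, compare |candidate − station| to the reported distance:
Candidate 1: residuals STA-06 0.0, STA-07 0.0, STA-08 0.0 → max 0.0 km
Candidate 2: residuals STA-06 37.1, STA-07 148.7, STA-08 21.4 → max 148.7 km
Candidate 3: residuals STA-06 52.8, STA-07 125.4, STA-08 3.1 → max 125.4 km
Candidate 4: residuals STA-06 10.3, STA-07 45.2, STA-08 33.6 → max 45.2 km
Only Candidate 1 has all residuals ≈ 0.

Candidate 1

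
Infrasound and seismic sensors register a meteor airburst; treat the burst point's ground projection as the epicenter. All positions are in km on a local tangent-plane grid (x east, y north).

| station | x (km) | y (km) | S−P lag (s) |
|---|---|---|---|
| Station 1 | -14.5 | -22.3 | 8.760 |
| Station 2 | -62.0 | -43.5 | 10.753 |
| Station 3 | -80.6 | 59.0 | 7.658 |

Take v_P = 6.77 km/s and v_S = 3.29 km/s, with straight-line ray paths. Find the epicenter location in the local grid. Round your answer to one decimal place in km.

-46.7 km east, 23.6 km north

Distance from S−P lag: d = Δt · v_P v_S / (v_P − v_S) = Δt · (6.77·3.29)/(6.77−3.29) ≈ 6.4004·Δt.
So d_Station 1 = 56.07, d_Station 2 = 68.82, d_Station 3 = 49.01 km.
Circle about each station: (x + 14.5)² + (y + 22.3)² = 56.07²; (x + 62.0)² + (y + 43.5)² = 68.82²; (x + 80.6)² + (y − 59.0)² = 49.01².
Subtracting the Station 1 equation from the Station 2 and Station 3 equations removes the quadratic terms:
-95.0 x − 42.4 y = 3436.36
-132.2 x + 162.6 y = 10011.68
Solving the 2×2 system: x ≈ -46.7, y ≈ 23.6 km.
Check against Station 1 (with the unrounded x, y): √((x + 14.5)²+(y + 22.3)²) = 56.07 ≈ 56.07 km. ✓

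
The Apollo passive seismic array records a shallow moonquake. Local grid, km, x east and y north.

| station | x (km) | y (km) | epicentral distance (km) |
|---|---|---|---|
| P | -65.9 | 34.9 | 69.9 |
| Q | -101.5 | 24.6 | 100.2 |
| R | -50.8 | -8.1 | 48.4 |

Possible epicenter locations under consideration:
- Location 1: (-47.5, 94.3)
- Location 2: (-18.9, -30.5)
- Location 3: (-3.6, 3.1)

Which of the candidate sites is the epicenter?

For each candidate, compare |candidate − station| to the reported distance:
Location 1: residuals P 7.7, Q 12.0, R 54.1 → max 54.1 km
Location 2: residuals P 10.6, Q 0.9, R 9.4 → max 10.6 km
Location 3: residuals P 0.0, Q 0.0, R 0.1 → max 0.1 km
Only Location 3 has all residuals ≈ 0.

Location 3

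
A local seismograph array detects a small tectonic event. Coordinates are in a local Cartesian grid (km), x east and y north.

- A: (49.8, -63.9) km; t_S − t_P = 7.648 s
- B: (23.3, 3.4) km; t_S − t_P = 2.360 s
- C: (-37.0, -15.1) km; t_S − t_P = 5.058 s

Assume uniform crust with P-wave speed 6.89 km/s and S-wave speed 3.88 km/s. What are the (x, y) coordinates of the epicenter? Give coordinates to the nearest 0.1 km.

Distance from S−P lag: d = Δt · v_P v_S / (v_P − v_S) = Δt · (6.89·3.88)/(6.89−3.88) ≈ 8.8815·Δt.
So d_A = 67.93, d_B = 20.96, d_C = 44.92 km.
Circle about each station: (x − 49.8)² + (y + 63.9)² = 67.93²; (x − 23.3)² + (y − 3.4)² = 20.96²; (x + 37.0)² + (y + 15.1)² = 44.92².
Subtracting pairs of circle equations eliminates x²+y² and gives linear equations (the radical axes):
-53.0 x + 134.6 y = -1833.64
-173.6 x + 97.6 y = -2369.56
Solving the 2×2 system: x ≈ 7.7, y ≈ -10.6 km.
Check against A (with the unrounded x, y): √((x − 49.8)²+(y + 63.9)²) = 67.93 ≈ 67.93 km. ✓

(7.7, -10.6)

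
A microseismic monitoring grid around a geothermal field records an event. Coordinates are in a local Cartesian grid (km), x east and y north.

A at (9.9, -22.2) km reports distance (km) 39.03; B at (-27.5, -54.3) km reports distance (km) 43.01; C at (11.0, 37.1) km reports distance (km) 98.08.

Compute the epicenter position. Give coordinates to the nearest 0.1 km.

15.0 km east, -60.9 km north

Circle about each station: (x − 9.9)² + (y + 22.2)² = 39.03²; (x + 27.5)² + (y + 54.3)² = 43.01²; (x − 11.0)² + (y − 37.1)² = 98.08².
Subtracting pairs of circle equations eliminates x²+y² and gives linear equations (the radical axes):
-74.8 x − 64.2 y = 2787.37
2.2 x + 118.6 y = -7189.79
Solving the 2×2 system: x ≈ 15.0, y ≈ -60.9 km.
Check against A (with the unrounded x, y): √((x − 9.9)²+(y + 22.2)²) = 39.04 ≈ 39.03 km. ✓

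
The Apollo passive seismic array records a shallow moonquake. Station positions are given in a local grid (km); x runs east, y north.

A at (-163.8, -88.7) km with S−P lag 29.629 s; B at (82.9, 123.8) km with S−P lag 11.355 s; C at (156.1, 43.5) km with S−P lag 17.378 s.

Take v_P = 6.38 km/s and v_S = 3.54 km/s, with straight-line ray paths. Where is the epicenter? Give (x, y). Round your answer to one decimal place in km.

(18.9, 60.1)

Distance from S−P lag: d = Δt · v_P v_S / (v_P − v_S) = Δt · (6.38·3.54)/(6.38−3.54) ≈ 7.9525·Δt.
So d_A = 235.63, d_B = 90.30, d_C = 138.20 km.
Circle about each station: (x + 163.8)² + (y + 88.7)² = 235.63²; (x − 82.9)² + (y − 123.8)² = 90.30²; (x − 156.1)² + (y − 43.5)² = 138.20².
Subtracting the A equation from the B and C equations removes the quadratic terms:
493.4 x + 425.0 y = 34868.13
639.8 x + 264.4 y = 27983.59
Solving the 2×2 system: x ≈ 18.9, y ≈ 60.1 km.
Check against A (with the unrounded x, y): √((x + 163.8)²+(y + 88.7)²) = 235.63 ≈ 235.63 km. ✓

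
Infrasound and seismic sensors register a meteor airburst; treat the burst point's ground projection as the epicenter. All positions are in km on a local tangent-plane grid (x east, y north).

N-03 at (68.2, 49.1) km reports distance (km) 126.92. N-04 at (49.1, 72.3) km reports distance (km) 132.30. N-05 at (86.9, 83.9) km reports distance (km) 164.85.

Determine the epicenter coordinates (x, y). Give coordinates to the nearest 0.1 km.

Circle about each station: (x − 68.2)² + (y − 49.1)² = 126.92²; (x − 49.1)² + (y − 72.3)² = 132.30²; (x − 86.9)² + (y − 83.9)² = 164.85².
Subtracting the N-03 equation from the N-04 and N-05 equations removes the quadratic terms:
-38.2 x + 46.4 y = -818.55
37.4 x + 69.6 y = -3538.07
Solving the 2×2 system: x ≈ -24.4, y ≈ -37.7 km.

-24.4 km east, -37.7 km north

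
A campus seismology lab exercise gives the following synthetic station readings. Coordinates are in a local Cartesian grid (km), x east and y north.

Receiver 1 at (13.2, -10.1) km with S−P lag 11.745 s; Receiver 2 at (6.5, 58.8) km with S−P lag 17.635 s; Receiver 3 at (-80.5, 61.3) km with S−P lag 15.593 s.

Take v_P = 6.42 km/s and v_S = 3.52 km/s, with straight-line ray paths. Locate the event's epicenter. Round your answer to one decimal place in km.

Distance from S−P lag: d = Δt · v_P v_S / (v_P − v_S) = Δt · (6.42·3.52)/(6.42−3.52) ≈ 7.7926·Δt.
So d_Receiver 1 = 91.52, d_Receiver 2 = 137.42, d_Receiver 3 = 121.51 km.
Circle about each station: (x − 13.2)² + (y + 10.1)² = 91.52²; (x − 6.5)² + (y − 58.8)² = 137.42²; (x + 80.5)² + (y − 61.3)² = 121.51².
Subtracting pairs of circle equations eliminates x²+y² and gives linear equations (the radical axes):
-13.4 x + 137.8 y = -7284.91
-187.4 x + 142.8 y = 3572.92
Solving the 2×2 system: x ≈ -64.1, y ≈ -59.1 km.
Check against Receiver 1 (with the unrounded x, y): √((x − 13.2)²+(y + 10.1)²) = 91.52 ≈ 91.52 km. ✓

(-64.1, -59.1)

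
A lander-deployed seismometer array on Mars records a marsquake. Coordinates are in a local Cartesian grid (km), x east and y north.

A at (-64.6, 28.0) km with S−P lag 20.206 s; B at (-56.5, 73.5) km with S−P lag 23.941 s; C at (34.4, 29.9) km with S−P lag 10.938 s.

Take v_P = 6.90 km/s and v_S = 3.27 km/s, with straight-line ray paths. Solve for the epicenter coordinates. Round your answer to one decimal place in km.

Distance from S−P lag: d = Δt · v_P v_S / (v_P − v_S) = Δt · (6.90·3.27)/(6.90−3.27) ≈ 6.2157·Δt.
So d_A = 125.59, d_B = 148.81, d_C = 67.99 km.
Circle about each station: (x + 64.6)² + (y − 28.0)² = 125.59²; (x + 56.5)² + (y − 73.5)² = 148.81²; (x − 34.4)² + (y − 29.9)² = 67.99².
Subtracting the A equation from the B and C equations removes the quadratic terms:
16.2 x + 91.0 y = -2734.23
198.0 x + 3.8 y = 8270.42
Solving the 2×2 system: x ≈ 42.5, y ≈ -37.6 km.

x ≈ 42.5 km, y ≈ -37.6 km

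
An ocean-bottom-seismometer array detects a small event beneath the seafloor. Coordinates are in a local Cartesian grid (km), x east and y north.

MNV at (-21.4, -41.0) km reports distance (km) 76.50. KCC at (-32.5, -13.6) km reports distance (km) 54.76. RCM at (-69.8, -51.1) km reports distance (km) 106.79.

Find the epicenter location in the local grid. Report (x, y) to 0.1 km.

Circle about each station: (x + 21.4)² + (y + 41.0)² = 76.50²; (x + 32.5)² + (y + 13.6)² = 54.76²; (x + 69.8)² + (y + 51.1)² = 106.79².
Subtracting the MNV equation from the KCC and RCM equations removes the quadratic terms:
-22.2 x + 54.8 y = 1955.84
-96.8 x − 20.2 y = -207.56
Solving the 2×2 system: x ≈ -4.9, y ≈ 33.7 km.

-4.9 km east, 33.7 km north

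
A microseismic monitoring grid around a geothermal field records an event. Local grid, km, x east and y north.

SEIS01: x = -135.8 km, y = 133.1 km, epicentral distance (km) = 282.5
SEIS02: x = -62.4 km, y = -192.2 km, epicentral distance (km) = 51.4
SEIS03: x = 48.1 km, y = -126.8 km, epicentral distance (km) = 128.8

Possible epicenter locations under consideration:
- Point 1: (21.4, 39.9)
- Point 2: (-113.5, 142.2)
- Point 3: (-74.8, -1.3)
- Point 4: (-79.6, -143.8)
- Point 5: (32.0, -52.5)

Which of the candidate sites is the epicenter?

Point 4

For each candidate, compare |candidate − station| to the reported distance:
Point 1: residuals SEIS01 99.7, SEIS02 195.4, SEIS03 40.0 → max 195.4 km
Point 2: residuals SEIS01 258.4, SEIS02 286.9, SEIS03 185.0 → max 286.9 km
Point 3: residuals SEIS01 134.9, SEIS02 139.9, SEIS03 46.9 → max 139.9 km
Point 4: residuals SEIS01 0.0, SEIS02 0.0, SEIS03 0.0 → max 0.0 km
Point 5: residuals SEIS01 32.3, SEIS02 117.2, SEIS03 52.8 → max 117.2 km
Only Point 4 has all residuals ≈ 0.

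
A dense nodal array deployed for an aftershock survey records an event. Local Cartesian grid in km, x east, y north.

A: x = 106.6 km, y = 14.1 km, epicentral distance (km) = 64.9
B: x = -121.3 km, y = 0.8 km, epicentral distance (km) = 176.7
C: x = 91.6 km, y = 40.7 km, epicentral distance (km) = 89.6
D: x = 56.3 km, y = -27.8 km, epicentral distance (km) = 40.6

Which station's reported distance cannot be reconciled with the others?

B

Solve using three stations at a time. Using A, C, D (subtract circle equations pairwise → linear system) gives (x, y) ≈ (91.0, -48.9).
Distances from that point to each station vs reported:
  A: calculated 64.9 vs reported 64.9 → residual 0.0 km
  B: calculated 218.0 vs reported 176.7 → residual 41.3 km
  C: calculated 89.6 vs reported 89.6 → residual 0.0 km
  D: calculated 40.6 vs reported 40.6 → residual 0.0 km
A, C, D are mutually consistent (residuals ≈ 0); B is off by 41.3 km.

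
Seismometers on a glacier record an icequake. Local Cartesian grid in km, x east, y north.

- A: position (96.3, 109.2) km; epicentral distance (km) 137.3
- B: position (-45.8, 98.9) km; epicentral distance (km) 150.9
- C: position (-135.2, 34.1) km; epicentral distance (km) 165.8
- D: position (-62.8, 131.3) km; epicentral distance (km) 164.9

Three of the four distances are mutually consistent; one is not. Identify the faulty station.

B

Solve using three stations at a time. Using A, C, D (subtract circle equations pairwise → linear system) gives (x, y) ≈ (25.1, -8.2).
Distances from that point to each station vs reported:
  A: calculated 137.3 vs reported 137.3 → residual 0.0 km
  B: calculated 128.5 vs reported 150.9 → residual 22.4 km
  C: calculated 165.8 vs reported 165.8 → residual 0.0 km
  D: calculated 164.9 vs reported 164.9 → residual 0.0 km
A, C, D are mutually consistent (residuals ≈ 0); B is off by 22.4 km.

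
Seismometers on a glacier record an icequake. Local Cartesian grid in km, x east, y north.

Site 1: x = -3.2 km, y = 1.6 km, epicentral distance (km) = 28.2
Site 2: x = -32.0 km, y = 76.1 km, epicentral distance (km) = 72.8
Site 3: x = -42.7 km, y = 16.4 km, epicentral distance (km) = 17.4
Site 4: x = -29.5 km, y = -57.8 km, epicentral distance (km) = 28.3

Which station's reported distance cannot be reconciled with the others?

Site 4

Solve using three stations at a time. Using Site 1, Site 2, Site 3 (subtract circle equations pairwise → linear system) gives (x, y) ≈ (-31.3, 3.3).
Distances from that point to each station vs reported:
  Site 1: calculated 28.2 vs reported 28.2 → residual 0.0 km
  Site 2: calculated 72.8 vs reported 72.8 → residual 0.0 km
  Site 3: calculated 17.3 vs reported 17.4 → residual 0.1 km
  Site 4: calculated 61.1 vs reported 28.3 → residual 32.8 km
Site 1, Site 2, Site 3 are mutually consistent (residuals ≈ 0); Site 4 is off by 32.8 km.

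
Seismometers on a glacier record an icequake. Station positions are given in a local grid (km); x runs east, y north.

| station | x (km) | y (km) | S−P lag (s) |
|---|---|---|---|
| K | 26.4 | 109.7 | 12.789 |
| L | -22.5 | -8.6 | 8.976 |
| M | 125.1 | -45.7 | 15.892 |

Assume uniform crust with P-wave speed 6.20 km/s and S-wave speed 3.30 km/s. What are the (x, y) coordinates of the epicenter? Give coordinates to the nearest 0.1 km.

34.1 km east, 19.8 km north

Distance from S−P lag: d = Δt · v_P v_S / (v_P − v_S) = Δt · (6.20·3.30)/(6.20−3.30) ≈ 7.0552·Δt.
So d_K = 90.23, d_L = 63.33, d_M = 112.12 km.
Circle about each station: (x − 26.4)² + (y − 109.7)² = 90.23²; (x + 22.5)² + (y + 8.6)² = 63.33²; (x − 125.1)² + (y + 45.7)² = 112.12².
Subtracting the K equation from the L and M equations removes the quadratic terms:
-97.8 x − 236.6 y = -8020.08
197.4 x − 310.8 y = 578.01
Solving the 2×2 system: x ≈ 34.1, y ≈ 19.8 km.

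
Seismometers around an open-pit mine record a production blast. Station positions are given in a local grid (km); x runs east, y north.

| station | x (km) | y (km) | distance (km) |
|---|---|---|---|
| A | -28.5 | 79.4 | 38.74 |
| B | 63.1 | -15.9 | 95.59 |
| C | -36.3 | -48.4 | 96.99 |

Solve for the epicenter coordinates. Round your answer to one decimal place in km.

Circle about each station: (x + 28.5)² + (y − 79.4)² = 38.74²; (x − 63.1)² + (y + 15.9)² = 95.59²; (x + 36.3)² + (y + 48.4)² = 96.99².
Subtracting pairs of circle equations eliminates x²+y² and gives linear equations (the radical axes):
183.2 x − 190.6 y = -10518.85
-15.6 x − 255.6 y = -11362.63
Solving the 2×2 system: x ≈ -10.5, y ≈ 45.1 km.

-10.5 km east, 45.1 km north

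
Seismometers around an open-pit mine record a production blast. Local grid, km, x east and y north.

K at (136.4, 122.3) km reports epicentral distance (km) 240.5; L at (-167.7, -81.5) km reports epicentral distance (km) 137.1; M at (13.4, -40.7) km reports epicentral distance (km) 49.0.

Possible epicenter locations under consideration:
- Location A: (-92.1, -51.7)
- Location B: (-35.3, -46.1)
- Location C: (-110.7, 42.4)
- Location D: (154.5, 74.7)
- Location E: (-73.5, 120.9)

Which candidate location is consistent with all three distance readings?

Location B

For each candidate, compare |candidate − station| to the reported distance:
Location A: residuals K 46.7, L 55.8, M 57.1 → max 57.1 km
Location B: residuals K 0.0, L 0.0, M 0.0 → max 0.0 km
Location C: residuals K 19.2, L 0.7, M 100.4 → max 100.4 km
Location D: residuals K 189.6, L 221.0, M 133.3 → max 221.0 km
Location E: residuals K 30.6, L 86.1, M 134.5 → max 134.5 km
Only Location B has all residuals ≈ 0.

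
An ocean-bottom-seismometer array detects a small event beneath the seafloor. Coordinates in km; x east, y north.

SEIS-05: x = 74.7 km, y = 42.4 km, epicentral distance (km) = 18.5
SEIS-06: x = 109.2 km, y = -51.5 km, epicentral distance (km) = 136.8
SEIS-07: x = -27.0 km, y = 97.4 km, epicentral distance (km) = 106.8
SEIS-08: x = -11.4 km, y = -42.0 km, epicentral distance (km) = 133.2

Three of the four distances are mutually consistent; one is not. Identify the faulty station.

SEIS-06

Solve using three stations at a time. Using SEIS-05, SEIS-07, SEIS-08 (subtract circle equations pairwise → linear system) gives (x, y) ≈ (73.3, 60.8).
Distances from that point to each station vs reported:
  SEIS-05: calculated 18.4 vs reported 18.5 → residual 0.1 km
  SEIS-06: calculated 117.9 vs reported 136.8 → residual 18.9 km
  SEIS-07: calculated 106.8 vs reported 106.8 → residual 0.0 km
  SEIS-08: calculated 133.2 vs reported 133.2 → residual 0.0 km
SEIS-05, SEIS-07, SEIS-08 are mutually consistent (residuals ≈ 0); SEIS-06 is off by 18.9 km.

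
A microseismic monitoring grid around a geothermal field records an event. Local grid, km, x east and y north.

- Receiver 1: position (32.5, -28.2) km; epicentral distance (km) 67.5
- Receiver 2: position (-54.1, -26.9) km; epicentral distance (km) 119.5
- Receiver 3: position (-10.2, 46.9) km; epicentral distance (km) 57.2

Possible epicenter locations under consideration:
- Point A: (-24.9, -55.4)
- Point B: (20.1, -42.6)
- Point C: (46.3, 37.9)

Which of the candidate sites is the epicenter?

For each candidate, compare |candidate − station| to the reported distance:
Point A: residuals Receiver 1 4.0, Receiver 2 78.7, Receiver 3 46.2 → max 78.7 km
Point B: residuals Receiver 1 48.5, Receiver 2 43.7, Receiver 3 37.3 → max 48.5 km
Point C: residuals Receiver 1 0.0, Receiver 2 0.0, Receiver 3 0.0 → max 0.0 km
Only Point C has all residuals ≈ 0.

Point C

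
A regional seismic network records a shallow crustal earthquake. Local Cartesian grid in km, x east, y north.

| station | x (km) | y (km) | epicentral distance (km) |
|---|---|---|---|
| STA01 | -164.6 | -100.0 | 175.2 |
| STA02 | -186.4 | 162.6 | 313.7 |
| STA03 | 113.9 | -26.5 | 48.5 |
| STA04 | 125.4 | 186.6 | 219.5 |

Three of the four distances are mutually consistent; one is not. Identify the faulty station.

Solve using three stations at a time. Using STA02, STA03, STA04 (subtract circle equations pairwise → linear system) gives (x, y) ≈ (65.4, -24.5).
Distances from that point to each station vs reported:
  STA01: calculated 242.0 vs reported 175.2 → residual 66.8 km
  STA02: calculated 313.7 vs reported 313.7 → residual 0.0 km
  STA03: calculated 48.6 vs reported 48.5 → residual 0.1 km
  STA04: calculated 219.5 vs reported 219.5 → residual 0.0 km
STA02, STA03, STA04 are mutually consistent (residuals ≈ 0); STA01 is off by 66.8 km.

STA01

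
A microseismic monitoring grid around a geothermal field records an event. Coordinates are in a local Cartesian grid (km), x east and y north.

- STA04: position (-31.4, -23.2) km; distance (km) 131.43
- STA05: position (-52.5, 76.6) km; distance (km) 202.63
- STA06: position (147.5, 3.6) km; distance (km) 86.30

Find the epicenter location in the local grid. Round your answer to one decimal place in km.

(93.6, -63.8)

Circle about each station: (x + 31.4)² + (y + 23.2)² = 131.43²; (x + 52.5)² + (y − 76.6)² = 202.63²; (x − 147.5)² + (y − 3.6)² = 86.30².
Subtracting pairs of circle equations eliminates x²+y² and gives linear equations (the radical axes):
-42.2 x + 199.6 y = -16685.46
357.8 x + 53.6 y = 30071.16
Solving the 2×2 system: x ≈ 93.6, y ≈ -63.8 km.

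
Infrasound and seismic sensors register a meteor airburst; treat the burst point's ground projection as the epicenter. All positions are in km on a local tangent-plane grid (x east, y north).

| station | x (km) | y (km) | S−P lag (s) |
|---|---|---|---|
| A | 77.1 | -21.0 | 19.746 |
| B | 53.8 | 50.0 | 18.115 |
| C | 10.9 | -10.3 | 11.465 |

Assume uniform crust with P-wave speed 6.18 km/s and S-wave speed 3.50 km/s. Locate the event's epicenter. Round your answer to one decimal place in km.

Distance from S−P lag: d = Δt · v_P v_S / (v_P − v_S) = Δt · (6.18·3.50)/(6.18−3.50) ≈ 8.0709·Δt.
So d_A = 159.37, d_B = 146.20, d_C = 92.53 km.
Circle about each station: (x − 77.1)² + (y + 21.0)² = 159.37²; (x − 53.8)² + (y − 50.0)² = 146.20²; (x − 10.9)² + (y + 10.3)² = 92.53².
Subtracting pairs of circle equations eliminates x²+y² and gives linear equations (the radical axes):
-46.6 x + 142.0 y = 3033.39
-132.4 x + 21.4 y = 10676.49
Solving the 2×2 system: x ≈ -81.5, y ≈ -5.4 km.
Check against A (with the unrounded x, y): √((x − 77.1)²+(y + 21.0)²) = 159.38 ≈ 159.37 km. ✓

x ≈ -81.5 km, y ≈ -5.4 km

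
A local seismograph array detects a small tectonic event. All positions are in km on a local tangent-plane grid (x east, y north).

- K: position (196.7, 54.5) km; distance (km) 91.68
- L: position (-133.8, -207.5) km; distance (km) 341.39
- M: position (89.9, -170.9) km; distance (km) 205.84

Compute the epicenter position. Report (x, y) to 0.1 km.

107.3 km east, 34.2 km north

Circle about each station: (x − 196.7)² + (y − 54.5)² = 91.68²; (x + 133.8)² + (y + 207.5)² = 341.39²; (x − 89.9)² + (y + 170.9)² = 205.84².
Subtracting the K equation from the L and M equations removes the quadratic terms:
-661.0 x − 524.0 y = -88844.36
-213.6 x − 450.8 y = -38337.20
Solving the 2×2 system: x ≈ 107.3, y ≈ 34.2 km.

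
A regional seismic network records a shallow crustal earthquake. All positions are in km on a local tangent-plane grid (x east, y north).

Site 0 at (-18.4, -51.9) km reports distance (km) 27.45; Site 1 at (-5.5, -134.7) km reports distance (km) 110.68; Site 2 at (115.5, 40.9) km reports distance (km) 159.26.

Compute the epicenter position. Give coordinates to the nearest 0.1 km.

-28.8 km east, -26.5 km north

Circle about each station: (x + 18.4)² + (y + 51.9)² = 27.45²; (x + 5.5)² + (y + 134.7)² = 110.68²; (x − 115.5)² + (y − 40.9)² = 159.26².
Subtracting pairs of circle equations eliminates x²+y² and gives linear equations (the radical axes):
25.8 x − 165.6 y = 3645.61
267.8 x + 185.6 y = -12629.36
Solving the 2×2 system: x ≈ -28.8, y ≈ -26.5 km.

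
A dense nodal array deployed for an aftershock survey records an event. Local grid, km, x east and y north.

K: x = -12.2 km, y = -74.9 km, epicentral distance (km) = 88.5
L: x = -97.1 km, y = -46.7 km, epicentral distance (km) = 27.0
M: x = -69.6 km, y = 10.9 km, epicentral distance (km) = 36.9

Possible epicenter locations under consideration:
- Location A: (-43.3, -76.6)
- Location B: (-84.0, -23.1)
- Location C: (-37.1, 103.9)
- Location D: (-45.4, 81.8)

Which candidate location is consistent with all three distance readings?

For each candidate, compare |candidate − station| to the reported distance:
Location A: residuals K 57.4, L 34.6, M 54.5 → max 57.4 km
Location B: residuals K 0.0, L 0.0, M 0.0 → max 0.0 km
Location C: residuals K 92.0, L 135.1, M 61.6 → max 135.1 km
Location D: residuals K 71.7, L 111.5, M 38.0 → max 111.5 km
Only Location B has all residuals ≈ 0.

Location B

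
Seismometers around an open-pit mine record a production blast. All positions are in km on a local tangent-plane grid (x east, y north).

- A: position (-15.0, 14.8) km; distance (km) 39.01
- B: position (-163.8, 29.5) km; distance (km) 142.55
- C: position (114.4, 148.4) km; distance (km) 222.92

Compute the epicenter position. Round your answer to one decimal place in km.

Circle about each station: (x + 15.0)² + (y − 14.8)² = 39.01²; (x + 163.8)² + (y − 29.5)² = 142.55²; (x − 114.4)² + (y − 148.4)² = 222.92².
Subtracting pairs of circle equations eliminates x²+y² and gives linear equations (the radical axes):
-297.6 x + 29.4 y = 8457.93
258.8 x + 267.2 y = -13505.67
Solving the 2×2 system: x ≈ -30.5, y ≈ -21.0 km.

-30.5 km east, -21.0 km north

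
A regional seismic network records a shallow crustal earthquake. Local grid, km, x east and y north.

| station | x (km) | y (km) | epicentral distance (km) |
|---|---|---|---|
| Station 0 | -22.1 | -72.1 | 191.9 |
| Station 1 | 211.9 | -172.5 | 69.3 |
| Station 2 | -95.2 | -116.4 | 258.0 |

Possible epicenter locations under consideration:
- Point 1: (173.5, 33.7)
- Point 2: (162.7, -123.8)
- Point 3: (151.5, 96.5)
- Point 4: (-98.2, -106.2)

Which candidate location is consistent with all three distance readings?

For each candidate, compare |candidate − station| to the reported distance:
Point 1: residuals Station 0 30.5, Station 1 140.4, Station 2 49.8 → max 140.4 km
Point 2: residuals Station 0 0.0, Station 1 0.1, Station 2 0.0 → max 0.1 km
Point 3: residuals Station 0 50.1, Station 1 206.4, Station 2 67.9 → max 206.4 km
Point 4: residuals Station 0 108.5, Station 1 247.8, Station 2 247.4 → max 247.8 km
Only Point 2 has all residuals ≈ 0.

Point 2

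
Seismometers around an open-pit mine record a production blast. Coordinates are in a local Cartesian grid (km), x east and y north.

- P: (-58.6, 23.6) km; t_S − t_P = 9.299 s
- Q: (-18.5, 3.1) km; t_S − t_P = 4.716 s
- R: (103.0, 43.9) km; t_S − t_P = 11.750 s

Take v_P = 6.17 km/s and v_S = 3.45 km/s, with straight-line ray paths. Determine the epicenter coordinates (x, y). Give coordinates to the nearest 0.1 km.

(14.1, 20.4)

Distance from S−P lag: d = Δt · v_P v_S / (v_P − v_S) = Δt · (6.17·3.45)/(6.17−3.45) ≈ 7.8259·Δt.
So d_P = 72.77, d_Q = 36.91, d_R = 91.95 km.
Circle about each station: (x + 58.6)² + (y − 23.6)² = 72.77²; (x + 18.5)² + (y − 3.1)² = 36.91²; (x − 103.0)² + (y − 43.9)² = 91.95².
Subtracting pairs of circle equations eliminates x²+y² and gives linear equations (the radical axes):
80.2 x − 41.0 y = 294.06
323.2 x + 40.6 y = 5385.96
Solving the 2×2 system: x ≈ 14.1, y ≈ 20.4 km.
Check against P (with the unrounded x, y): √((x + 58.6)²+(y − 23.6)²) = 72.77 ≈ 72.77 km. ✓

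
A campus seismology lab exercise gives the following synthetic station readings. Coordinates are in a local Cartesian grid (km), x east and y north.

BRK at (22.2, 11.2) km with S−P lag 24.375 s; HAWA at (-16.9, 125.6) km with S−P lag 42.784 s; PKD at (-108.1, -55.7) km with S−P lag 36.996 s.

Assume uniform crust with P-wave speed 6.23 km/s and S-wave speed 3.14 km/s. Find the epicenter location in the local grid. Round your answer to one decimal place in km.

Distance from S−P lag: d = Δt · v_P v_S / (v_P − v_S) = Δt · (6.23·3.14)/(6.23−3.14) ≈ 6.3308·Δt.
So d_BRK = 154.31, d_HAWA = 270.86, d_PKD = 234.21 km.
Circle about each station: (x − 22.2)² + (y − 11.2)² = 154.31²; (x + 16.9)² + (y − 125.6)² = 270.86²; (x + 108.1)² + (y + 55.7)² = 234.21².
Subtracting the BRK equation from the HAWA and PKD equations removes the quadratic terms:
-78.2 x + 228.8 y = -34110.87
-260.6 x − 133.8 y = -16872.93
Solving the 2×2 system: x ≈ 120.2, y ≈ -108.0 km.
Check against BRK (with the unrounded x, y): √((x − 22.2)²+(y − 11.2)²) = 154.32 ≈ 154.31 km. ✓

x ≈ 120.2 km, y ≈ -108.0 km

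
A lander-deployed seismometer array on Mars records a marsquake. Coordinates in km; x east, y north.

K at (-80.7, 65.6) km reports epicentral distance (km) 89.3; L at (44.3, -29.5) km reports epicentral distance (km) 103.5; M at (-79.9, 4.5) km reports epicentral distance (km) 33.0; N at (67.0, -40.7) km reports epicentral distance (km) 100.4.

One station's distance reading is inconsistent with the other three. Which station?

N

Solve using three stations at a time. Using K, L, M (subtract circle equations pairwise → linear system) gives (x, y) ≈ (-58.9, -21.0).
Distances from that point to each station vs reported:
  K: calculated 89.3 vs reported 89.3 → residual 0.0 km
  L: calculated 103.5 vs reported 103.5 → residual 0.0 km
  M: calculated 33.1 vs reported 33.0 → residual 0.1 km
  N: calculated 127.4 vs reported 100.4 → residual 27.0 km
K, L, M are mutually consistent (residuals ≈ 0); N is off by 27.0 km.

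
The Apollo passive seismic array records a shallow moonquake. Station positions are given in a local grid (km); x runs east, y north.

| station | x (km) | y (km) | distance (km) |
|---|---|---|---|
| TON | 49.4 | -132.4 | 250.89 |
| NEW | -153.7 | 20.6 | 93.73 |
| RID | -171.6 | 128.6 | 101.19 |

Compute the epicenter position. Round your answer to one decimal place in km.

Circle about each station: (x − 49.4)² + (y + 132.4)² = 250.89²; (x + 153.7)² + (y − 20.6)² = 93.73²; (x + 171.6)² + (y − 128.6)² = 101.19².
Subtracting pairs of circle equations eliminates x²+y² and gives linear equations (the radical axes):
-406.2 x + 306.0 y = 58238.41
-442.0 x + 522.0 y = 78720.78
Solving the 2×2 system: x ≈ -82.2, y ≈ 81.2 km.

x ≈ -82.2 km, y ≈ 81.2 km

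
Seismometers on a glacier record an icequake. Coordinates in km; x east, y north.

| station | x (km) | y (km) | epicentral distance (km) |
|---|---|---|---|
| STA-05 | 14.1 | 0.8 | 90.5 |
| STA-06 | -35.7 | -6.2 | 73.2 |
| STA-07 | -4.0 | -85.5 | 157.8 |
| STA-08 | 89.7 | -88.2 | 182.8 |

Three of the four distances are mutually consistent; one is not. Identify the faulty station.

STA-08

Solve using three stations at a time. Using STA-05, STA-06, STA-07 (subtract circle equations pairwise → linear system) gives (x, y) ≈ (-48.9, 65.8).
Distances from that point to each station vs reported:
  STA-05: calculated 90.5 vs reported 90.5 → residual 0.0 km
  STA-06: calculated 73.2 vs reported 73.2 → residual 0.0 km
  STA-07: calculated 157.8 vs reported 157.8 → residual 0.0 km
  STA-08: calculated 207.1 vs reported 182.8 → residual 24.3 km
STA-05, STA-06, STA-07 are mutually consistent (residuals ≈ 0); STA-08 is off by 24.3 km.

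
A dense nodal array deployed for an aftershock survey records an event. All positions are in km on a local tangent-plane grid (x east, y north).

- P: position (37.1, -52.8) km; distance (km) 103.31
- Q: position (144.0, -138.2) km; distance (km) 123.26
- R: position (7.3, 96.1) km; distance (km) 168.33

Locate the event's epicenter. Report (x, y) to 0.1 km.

Circle about each station: (x − 37.1)² + (y + 52.8)² = 103.31²; (x − 144.0)² + (y + 138.2)² = 123.26²; (x − 7.3)² + (y − 96.1)² = 168.33².
Subtracting the P equation from the Q and R equations removes the quadratic terms:
213.8 x − 170.8 y = 31150.92
-59.6 x + 297.8 y = -12537.78
Solving the 2×2 system: x ≈ 133.4, y ≈ -15.4 km.

x ≈ 133.4 km, y ≈ -15.4 km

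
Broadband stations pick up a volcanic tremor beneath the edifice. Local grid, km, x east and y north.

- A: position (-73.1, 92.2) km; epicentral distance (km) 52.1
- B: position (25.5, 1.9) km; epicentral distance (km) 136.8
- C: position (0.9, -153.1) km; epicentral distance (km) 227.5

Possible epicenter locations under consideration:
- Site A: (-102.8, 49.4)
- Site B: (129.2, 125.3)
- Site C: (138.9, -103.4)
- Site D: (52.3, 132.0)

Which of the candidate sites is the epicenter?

For each candidate, compare |candidate − station| to the reported distance:
Site A: residuals A 0.0, B 0.0, C 0.0 → max 0.0 km
Site B: residuals A 152.9, B 24.4, C 79.0 → max 152.9 km
Site C: residuals A 236.3, B 18.0, C 80.8 → max 236.3 km
Site D: residuals A 79.5, B 4.0, C 62.2 → max 79.5 km
Only Site A has all residuals ≈ 0.

Site A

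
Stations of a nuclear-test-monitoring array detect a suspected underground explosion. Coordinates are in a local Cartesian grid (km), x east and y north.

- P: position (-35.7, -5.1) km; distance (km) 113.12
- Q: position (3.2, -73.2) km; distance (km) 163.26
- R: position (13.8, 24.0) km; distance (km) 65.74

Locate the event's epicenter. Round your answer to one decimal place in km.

(28.4, 88.1)

Circle about each station: (x + 35.7)² + (y + 5.1)² = 113.12²; (x − 3.2)² + (y + 73.2)² = 163.26²; (x − 13.8)² + (y − 24.0)² = 65.74².
Subtracting pairs of circle equations eliminates x²+y² and gives linear equations (the radical axes):
77.8 x − 136.2 y = -9789.71
99.0 x + 58.2 y = 7940.33
Solving the 2×2 system: x ≈ 28.4, y ≈ 88.1 km.
Check against P (with the unrounded x, y): √((x + 35.7)²+(y + 5.1)²) = 113.13 ≈ 113.12 km. ✓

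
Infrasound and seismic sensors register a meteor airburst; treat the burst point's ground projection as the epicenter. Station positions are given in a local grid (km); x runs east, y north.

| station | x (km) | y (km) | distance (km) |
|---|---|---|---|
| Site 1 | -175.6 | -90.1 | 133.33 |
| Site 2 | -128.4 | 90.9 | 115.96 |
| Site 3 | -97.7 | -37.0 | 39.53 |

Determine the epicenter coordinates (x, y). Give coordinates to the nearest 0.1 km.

Circle about each station: (x + 175.6)² + (y + 90.1)² = 133.33²; (x + 128.4)² + (y − 90.9)² = 115.96²; (x + 97.7)² + (y + 37.0)² = 39.53².
Subtracting the Site 1 equation from the Site 2 and Site 3 equations removes the quadratic terms:
94.4 x + 362.0 y = -9873.83
155.8 x + 106.2 y = -11824.81
Solving the 2×2 system: x ≈ -69.7, y ≈ -9.1 km.
Check against Site 1 (with the unrounded x, y): √((x + 175.6)²+(y + 90.1)²) = 133.33 ≈ 133.33 km. ✓

-69.7 km east, -9.1 km north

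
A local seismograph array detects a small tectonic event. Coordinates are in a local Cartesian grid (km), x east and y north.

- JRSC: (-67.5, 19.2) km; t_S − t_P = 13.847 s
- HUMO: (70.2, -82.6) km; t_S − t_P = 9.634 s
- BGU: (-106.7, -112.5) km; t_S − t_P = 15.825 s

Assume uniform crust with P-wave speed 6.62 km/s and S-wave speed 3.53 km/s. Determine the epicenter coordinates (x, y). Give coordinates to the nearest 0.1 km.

(0.9, -60.1)

Distance from S−P lag: d = Δt · v_P v_S / (v_P − v_S) = Δt · (6.62·3.53)/(6.62−3.53) ≈ 7.5627·Δt.
So d_JRSC = 104.72, d_HUMO = 72.86, d_BGU = 119.68 km.
Circle about each station: (x + 67.5)² + (y − 19.2)² = 104.72²; (x − 70.2)² + (y + 82.6)² = 72.86²; (x + 106.7)² + (y + 112.5)² = 119.68².
Subtracting the JRSC equation from the HUMO and BGU equations removes the quadratic terms:
275.4 x − 203.6 y = 12483.61
-78.4 x − 263.4 y = 15759.23
Solving the 2×2 system: x ≈ 0.9, y ≈ -60.1 km.
Check against JRSC (with the unrounded x, y): √((x + 67.5)²+(y − 19.2)²) = 104.72 ≈ 104.72 km. ✓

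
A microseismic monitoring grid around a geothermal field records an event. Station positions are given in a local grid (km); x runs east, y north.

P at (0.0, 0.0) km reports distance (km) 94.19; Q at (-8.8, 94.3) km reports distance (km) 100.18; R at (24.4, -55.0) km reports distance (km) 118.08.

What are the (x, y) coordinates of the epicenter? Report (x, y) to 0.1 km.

Circle about each station: x² + y² = 94.19²; (x + 8.8)² + (y − 94.3)² = 100.18²; (x − 24.4)² + (y + 55.0)² = 118.08².
Subtracting pairs of circle equations eliminates x²+y² and gives linear equations (the radical axes):
-17.6 x + 188.6 y = 7805.65
48.8 x − 110.0 y = -1450.77
Solving the 2×2 system: x ≈ 80.5, y ≈ 48.9 km.

80.5 km east, 48.9 km north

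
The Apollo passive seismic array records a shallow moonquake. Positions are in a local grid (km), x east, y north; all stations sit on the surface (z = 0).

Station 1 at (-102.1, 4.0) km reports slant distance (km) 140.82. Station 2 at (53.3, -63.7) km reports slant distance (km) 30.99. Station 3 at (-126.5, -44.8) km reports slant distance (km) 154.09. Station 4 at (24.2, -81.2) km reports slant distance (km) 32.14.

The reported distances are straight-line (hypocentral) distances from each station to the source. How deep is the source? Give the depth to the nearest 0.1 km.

Each station gives a sphere (x−x_i)² + (y−y_i)² + z² = d_i² (stations at z=0).
Subtracting the Station 1 sphere from Station 2 and Station 3: z² cancels, leaving linear equations in x and y:
310.8 x − 135.4 y = 15328.06
-48.8 x − 97.6 y = 3655.42
Solving: x ≈ 27.099, y ≈ -51.003 km (keep extra digits for the depth step; rounded: 27.1, -51.0).
Then from the Station 1 sphere: z² = 140.82² − (x + 102.1)² − (y − 4.0)² with x = 27.099, y = -51.003, so z ≈ 10.609 ≈ 10.6 km.

10.6 km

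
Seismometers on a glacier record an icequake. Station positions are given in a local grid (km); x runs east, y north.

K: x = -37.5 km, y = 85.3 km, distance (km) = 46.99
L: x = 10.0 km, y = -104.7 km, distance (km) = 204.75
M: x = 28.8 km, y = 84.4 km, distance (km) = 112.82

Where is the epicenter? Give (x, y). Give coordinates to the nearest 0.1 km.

Circle about each station: (x + 37.5)² + (y − 85.3)² = 46.99²; (x − 10.0)² + (y + 104.7)² = 204.75²; (x − 28.8)² + (y − 84.4)² = 112.82².
Subtracting the K equation from the L and M equations removes the quadratic terms:
95.0 x − 380.0 y = -37334.75
132.6 x − 1.8 y = -11249.83
Solving the 2×2 system: x ≈ -83.8, y ≈ 77.3 km.
Check against K (with the unrounded x, y): √((x + 37.5)²+(y − 85.3)²) = 46.98 ≈ 46.99 km. ✓

-83.8 km east, 77.3 km north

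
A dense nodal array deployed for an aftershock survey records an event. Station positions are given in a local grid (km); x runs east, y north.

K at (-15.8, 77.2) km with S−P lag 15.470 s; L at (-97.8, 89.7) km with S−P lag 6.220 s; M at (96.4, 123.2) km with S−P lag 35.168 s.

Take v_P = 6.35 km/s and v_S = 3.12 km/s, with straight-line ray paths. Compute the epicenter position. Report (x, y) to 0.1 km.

-107.5 km east, 52.8 km north

Distance from S−P lag: d = Δt · v_P v_S / (v_P − v_S) = Δt · (6.35·3.12)/(6.35−3.12) ≈ 6.1337·Δt.
So d_K = 94.89, d_L = 38.15, d_M = 215.71 km.
Circle about each station: (x + 15.8)² + (y − 77.2)² = 94.89²; (x + 97.8)² + (y − 89.7)² = 38.15²; (x − 96.4)² + (y − 123.2)² = 215.71².
Subtracting pairs of circle equations eliminates x²+y² and gives linear equations (the radical axes):
-164.0 x + 25.0 y = 18950.14
224.4 x + 92.0 y = -19264.97
Solving the 2×2 system: x ≈ -107.5, y ≈ 52.8 km.
Check against K (with the unrounded x, y): √((x + 15.8)²+(y − 77.2)²) = 94.89 ≈ 94.89 km. ✓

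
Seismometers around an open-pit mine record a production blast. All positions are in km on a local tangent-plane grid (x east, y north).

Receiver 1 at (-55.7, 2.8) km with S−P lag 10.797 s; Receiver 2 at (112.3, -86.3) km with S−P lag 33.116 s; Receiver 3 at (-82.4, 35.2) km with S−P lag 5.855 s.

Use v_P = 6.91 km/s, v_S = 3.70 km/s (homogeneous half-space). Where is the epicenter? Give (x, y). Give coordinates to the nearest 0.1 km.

x ≈ -91.7 km, y ≈ 80.9 km

Distance from S−P lag: d = Δt · v_P v_S / (v_P − v_S) = Δt · (6.91·3.70)/(6.91−3.70) ≈ 7.9648·Δt.
So d_Receiver 1 = 86.00, d_Receiver 2 = 263.76, d_Receiver 3 = 46.63 km.
Circle about each station: (x + 55.7)² + (y − 2.8)² = 86.00²; (x − 112.3)² + (y + 86.3)² = 263.76²; (x + 82.4)² + (y − 35.2)² = 46.63².
Subtracting pairs of circle equations eliminates x²+y² and gives linear equations (the radical axes):
336.0 x − 178.2 y = -45224.69
-53.4 x + 64.8 y = 10140.11
Solving the 2×2 system: x ≈ -91.7, y ≈ 80.9 km.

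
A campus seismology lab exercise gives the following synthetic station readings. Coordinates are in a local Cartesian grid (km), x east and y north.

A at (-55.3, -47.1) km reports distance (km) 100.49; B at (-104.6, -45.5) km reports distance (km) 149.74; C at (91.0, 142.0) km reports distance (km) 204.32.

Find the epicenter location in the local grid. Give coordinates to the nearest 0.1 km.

Circle about each station: (x + 55.3)² + (y + 47.1)² = 100.49²; (x + 104.6)² + (y + 45.5)² = 149.74²; (x − 91.0)² + (y − 142.0)² = 204.32².
Subtracting pairs of circle equations eliminates x²+y² and gives linear equations (the radical axes):
-98.6 x + 3.2 y = -4588.92
292.6 x + 378.2 y = -8479.92
Solving the 2×2 system: x ≈ 44.7, y ≈ -57.0 km.

44.7 km east, -57.0 km north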